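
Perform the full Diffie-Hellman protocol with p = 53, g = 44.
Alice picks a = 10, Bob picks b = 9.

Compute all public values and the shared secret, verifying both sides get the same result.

Step 1: A = g^a mod p = 44^10 mod 53 = 49.
Step 2: B = g^b mod p = 44^9 mod 53 = 24.
Step 3: Alice computes s = B^a mod p = 24^10 mod 53 = 47.
Step 4: Bob computes s = A^b mod p = 49^9 mod 53 = 47.
Both sides agree: shared secret = 47.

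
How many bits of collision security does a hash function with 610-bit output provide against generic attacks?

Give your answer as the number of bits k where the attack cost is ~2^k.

Step 1: The hash has a 610-bit output.
Step 2: Collision resistance means it should be infeasible to find any x != y with h(x) = h(y).
By the birthday bound, a generic collision search succeeds after about sqrt(2^610) = 2^(610/2) = 2^305 evaluations.
Step 3: Security level = 305 bits.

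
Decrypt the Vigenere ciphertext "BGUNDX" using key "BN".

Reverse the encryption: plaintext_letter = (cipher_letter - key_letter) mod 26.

Step 1: Extend key: BNBNBN
Step 2: Decrypt each letter (c - k) mod 26:
  B(1) - B(1) = (1-1) mod 26 = 0 = A
  G(6) - N(13) = (6-13) mod 26 = 19 = T
  U(20) - B(1) = (20-1) mod 26 = 19 = T
  N(13) - N(13) = (13-13) mod 26 = 0 = A
  D(3) - B(1) = (3-1) mod 26 = 2 = C
  X(23) - N(13) = (23-13) mod 26 = 10 = K
Plaintext: ATTACK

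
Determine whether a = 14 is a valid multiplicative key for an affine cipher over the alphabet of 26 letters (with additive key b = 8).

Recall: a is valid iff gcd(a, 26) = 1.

Step 1: Compute gcd(14, 26).
Step 2: gcd(14, 26) = 2.
Since gcd = 2 != 1, 14 shares a common factor with 26, so it cannot be used.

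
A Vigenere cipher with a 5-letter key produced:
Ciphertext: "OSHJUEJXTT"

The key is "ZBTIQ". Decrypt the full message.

Step 1: Key 'ZBTIQ' has length 5. Extended key: ZBTIQZBTIQ
Step 2: Decrypt each position:
  O(14) - Z(25) = 15 = P
  S(18) - B(1) = 17 = R
  H(7) - T(19) = 14 = O
  J(9) - I(8) = 1 = B
  U(20) - Q(16) = 4 = E
  E(4) - Z(25) = 5 = F
  J(9) - B(1) = 8 = I
  X(23) - T(19) = 4 = E
  T(19) - I(8) = 11 = L
  T(19) - Q(16) = 3 = D
Plaintext: PROBEFIELD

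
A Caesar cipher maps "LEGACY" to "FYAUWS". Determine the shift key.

Step 1: Compare first letters: L (position 11) -> F (position 5).
Step 2: Shift = (5 - 11) mod 26 = 20.
The shift value is 20.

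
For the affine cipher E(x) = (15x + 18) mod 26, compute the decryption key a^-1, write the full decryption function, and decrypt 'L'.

Step 1: Find a^-1, the modular inverse of 15 mod 26.
Step 2: We need 15 * a^-1 = 1 (mod 26).
Step 3: 15 * 7 = 105 = 4 * 26 + 1, so a^-1 = 7.
Step 4: D(y) = 7(y - 18) mod 26.
Step 5: Apply to 'L' (y = 11): D(11) = 7 * (11 - 18) mod 26 = 7 * -7 mod 26 = 3 -> 'D'.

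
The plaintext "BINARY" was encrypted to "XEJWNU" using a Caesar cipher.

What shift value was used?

Step 1: Compare first letters: B (position 1) -> X (position 23).
Step 2: Shift = (23 - 1) mod 26 = 22.
The shift value is 22.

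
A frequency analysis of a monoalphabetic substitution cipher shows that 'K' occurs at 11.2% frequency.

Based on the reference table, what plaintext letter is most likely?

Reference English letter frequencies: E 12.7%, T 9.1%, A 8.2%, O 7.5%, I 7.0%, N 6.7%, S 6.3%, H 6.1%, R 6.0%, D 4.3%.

Step 1: The observed frequency is 11.2%.
Step 2: Compare with English frequencies:
  E: 12.7% (difference: 1.5%) <-- closest
  T: 9.1% (difference: 2.1%)
  A: 8.2% (difference: 3.0%)
  O: 7.5% (difference: 3.7%)
  I: 7.0% (difference: 4.2%)
  N: 6.7% (difference: 4.5%)
  S: 6.3% (difference: 4.9%)
  H: 6.1% (difference: 5.1%)
  R: 6.0% (difference: 5.2%)
  D: 4.3% (difference: 6.9%)
Step 3: 'K' most likely represents 'E' (frequency 12.7%).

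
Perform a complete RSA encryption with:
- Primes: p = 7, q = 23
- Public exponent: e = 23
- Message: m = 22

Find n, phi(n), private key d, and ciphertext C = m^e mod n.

Step 1: n = 7 * 23 = 161.
Step 2: phi(n) = (7-1)(23-1) = 6 * 22 = 132.
Step 3: Find d = 23^(-1) mod 132 = 23.
  Verify: 23 * 23 = 529 = 1 (mod 132).
Step 4: C = 22^23 mod 161 = 22.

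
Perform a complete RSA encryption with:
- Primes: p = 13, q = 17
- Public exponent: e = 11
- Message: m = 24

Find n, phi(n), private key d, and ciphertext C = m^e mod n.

Step 1: n = 13 * 17 = 221.
Step 2: phi(n) = (13-1)(17-1) = 12 * 16 = 192.
Step 3: Find d = 11^(-1) mod 192 = 35.
  Verify: 11 * 35 = 385 = 1 (mod 192).
Step 4: C = 24^11 mod 221 = 201.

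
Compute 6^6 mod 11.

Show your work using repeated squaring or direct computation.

Step 1: Compute 6^6 mod 11 step by step, reducing modulo 11 at each step.
  6^1 mod 11 = 6
  6^2 mod 11 = (6 * 6) mod 11 = 3
  6^3 mod 11 = (3 * 6) mod 11 = 7
  6^4 mod 11 = (7 * 6) mod 11 = 9
  6^5 mod 11 = (9 * 6) mod 11 = 10
  6^6 mod 11 = (10 * 6) mod 11 = 5
Step 2: Result = 5.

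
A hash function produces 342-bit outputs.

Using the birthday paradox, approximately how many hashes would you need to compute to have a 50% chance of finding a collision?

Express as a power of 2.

Step 1: The birthday paradox gives collision probability ~50% after sqrt(2^n) = 2^(n/2) hashes.
Step 2: For 342-bit output: 2^(342/2) = 2^171.
Step 3: Approximately 2^171 hash computations needed.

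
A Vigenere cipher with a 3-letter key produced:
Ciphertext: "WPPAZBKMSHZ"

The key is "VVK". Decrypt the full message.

Step 1: Key 'VVK' has length 3. Extended key: VVKVVKVVKVV
Step 2: Decrypt each position:
  W(22) - V(21) = 1 = B
  P(15) - V(21) = 20 = U
  P(15) - K(10) = 5 = F
  A(0) - V(21) = 5 = F
  Z(25) - V(21) = 4 = E
  B(1) - K(10) = 17 = R
  K(10) - V(21) = 15 = P
  M(12) - V(21) = 17 = R
  S(18) - K(10) = 8 = I
  H(7) - V(21) = 12 = M
  Z(25) - V(21) = 4 = E
Plaintext: BUFFERPRIME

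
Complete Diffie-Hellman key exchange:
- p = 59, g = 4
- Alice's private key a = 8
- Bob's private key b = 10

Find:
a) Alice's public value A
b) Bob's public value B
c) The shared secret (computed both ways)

Step 1: A = g^a mod p = 4^8 mod 59 = 46.
Step 2: B = g^b mod p = 4^10 mod 59 = 28.
Step 3: Alice computes s = B^a mod p = 28^8 mod 59 = 36.
Step 4: Bob computes s = A^b mod p = 46^10 mod 59 = 36.
Both sides agree: shared secret = 36.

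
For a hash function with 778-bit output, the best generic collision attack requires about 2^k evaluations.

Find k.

Step 1: The hash has a 778-bit output.
Step 2: Collision resistance means it should be infeasible to find any x != y with h(x) = h(y).
By the birthday bound, a generic collision search succeeds after about sqrt(2^778) = 2^(778/2) = 2^389 evaluations.
Step 3: Security level = 389 bits.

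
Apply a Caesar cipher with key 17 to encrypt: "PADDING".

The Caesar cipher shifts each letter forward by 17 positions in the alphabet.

Step 1: For each letter, shift forward by 17 positions (mod 26).
  P (position 15) -> position (15+17) mod 26 = 6 -> G
  A (position 0) -> position (0+17) mod 26 = 17 -> R
  D (position 3) -> position (3+17) mod 26 = 20 -> U
  D (position 3) -> position (3+17) mod 26 = 20 -> U
  I (position 8) -> position (8+17) mod 26 = 25 -> Z
  N (position 13) -> position (13+17) mod 26 = 4 -> E
  G (position 6) -> position (6+17) mod 26 = 23 -> X
Result: GRUUZEX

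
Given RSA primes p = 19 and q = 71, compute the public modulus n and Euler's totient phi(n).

Step 1: n = p * q = 19 * 71 = 1349.
Step 2: phi(n) = (p-1)(q-1) = 18 * 70 = 1260.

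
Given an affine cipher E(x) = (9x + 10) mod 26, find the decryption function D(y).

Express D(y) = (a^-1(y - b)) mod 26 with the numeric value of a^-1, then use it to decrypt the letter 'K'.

Step 1: Find a^-1, the modular inverse of 9 mod 26.
Step 2: We need 9 * a^-1 = 1 (mod 26).
Step 3: 9 * 3 = 27 = 1 * 26 + 1, so a^-1 = 3.
Step 4: D(y) = 3(y - 10) mod 26.
Step 5: Apply to 'K' (y = 10): D(10) = 3 * (10 - 10) mod 26 = 3 * 0 mod 26 = 0 -> 'A'.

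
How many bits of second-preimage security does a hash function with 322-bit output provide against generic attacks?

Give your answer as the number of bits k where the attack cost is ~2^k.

Step 1: The hash has a 322-bit output.
Step 2: Second-preimage resistance means: given a specific input x, it should be infeasible to find a different y with h(y) = h(x).
With a 322-bit output, a generic search for a second preimage costs about 2^322 evaluations (each trial matches the fixed target with probability 2^-322).
Step 3: Security level = 322 bits.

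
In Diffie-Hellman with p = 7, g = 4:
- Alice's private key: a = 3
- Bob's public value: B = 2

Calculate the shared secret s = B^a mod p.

Step 1: s = B^a mod p = 2^3 mod 7.
  2^1 mod 7 = 2
  2^2 mod 7 = (2 * 2) mod 7 = 4
  2^3 mod 7 = (4 * 2) mod 7 = 1
Result: shared secret = 1.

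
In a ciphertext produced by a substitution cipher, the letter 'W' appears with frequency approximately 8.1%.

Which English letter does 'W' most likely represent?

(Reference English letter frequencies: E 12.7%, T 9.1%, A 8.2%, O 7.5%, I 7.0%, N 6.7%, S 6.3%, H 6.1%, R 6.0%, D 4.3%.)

Step 1: The observed frequency is 8.1%.
Step 2: Compare with English frequencies:
  E: 12.7% (difference: 4.6%)
  T: 9.1% (difference: 1.0%)
  A: 8.2% (difference: 0.1%) <-- closest
  O: 7.5% (difference: 0.6%)
  I: 7.0% (difference: 1.1%)
  N: 6.7% (difference: 1.4%)
  S: 6.3% (difference: 1.8%)
  H: 6.1% (difference: 2.0%)
  R: 6.0% (difference: 2.1%)
  D: 4.3% (difference: 3.8%)
Step 3: 'W' most likely represents 'A' (frequency 8.2%).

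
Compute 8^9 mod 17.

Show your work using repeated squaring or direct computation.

Step 1: Compute 8^9 mod 17 step by step, reducing modulo 17 at each step.
  8^1 mod 17 = 8
  8^2 mod 17 = (8 * 8) mod 17 = 13
  8^3 mod 17 = (13 * 8) mod 17 = 2
  8^4 mod 17 = (2 * 8) mod 17 = 16
  8^5 mod 17 = (16 * 8) mod 17 = 9
  8^6 mod 17 = (9 * 8) mod 17 = 4
  8^7 mod 17 = (4 * 8) mod 17 = 15
  8^8 mod 17 = (15 * 8) mod 17 = 1
  8^9 mod 17 = (1 * 8) mod 17 = 8
Step 2: Result = 8.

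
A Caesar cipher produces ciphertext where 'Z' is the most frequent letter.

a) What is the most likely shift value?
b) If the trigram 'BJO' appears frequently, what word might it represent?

Step 1: In English, 'E' is the most frequent letter (12.7%).
Step 2: The most frequent ciphertext letter is 'Z' (position 25).
Step 3: Shift = (25 - 4) mod 26 = 21.
Step 4: Decrypt 'BJO' by shifting back 21:
  B -> G
  J -> O
  O -> T
Step 5: 'BJO' decrypts to 'GOT'.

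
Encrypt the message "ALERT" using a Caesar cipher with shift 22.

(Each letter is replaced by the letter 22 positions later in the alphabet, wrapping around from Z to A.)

Step 1: For each letter, shift forward by 22 positions (mod 26).
  A (position 0) -> position (0+22) mod 26 = 22 -> W
  L (position 11) -> position (11+22) mod 26 = 7 -> H
  E (position 4) -> position (4+22) mod 26 = 0 -> A
  R (position 17) -> position (17+22) mod 26 = 13 -> N
  T (position 19) -> position (19+22) mod 26 = 15 -> P
Result: WHANP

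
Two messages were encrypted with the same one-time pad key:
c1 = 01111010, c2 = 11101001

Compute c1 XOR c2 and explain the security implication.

Step 1: c1 XOR c2 = (m1 XOR k) XOR (m2 XOR k).
Step 2: By XOR associativity/commutativity: = m1 XOR m2 XOR k XOR k = m1 XOR m2.
Step 3: 01111010 XOR 11101001 = 10010011 = 147.
Step 4: The key cancels out! An attacker learns m1 XOR m2 = 147, revealing the relationship between plaintexts.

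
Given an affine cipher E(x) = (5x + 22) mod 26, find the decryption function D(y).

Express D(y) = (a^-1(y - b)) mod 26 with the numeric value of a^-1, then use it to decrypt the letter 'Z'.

Step 1: Find a^-1, the modular inverse of 5 mod 26.
Step 2: We need 5 * a^-1 = 1 (mod 26).
Step 3: 5 * 21 = 105 = 4 * 26 + 1, so a^-1 = 21.
Step 4: D(y) = 21(y - 22) mod 26.
Step 5: Apply to 'Z' (y = 25): D(25) = 21 * (25 - 22) mod 26 = 21 * 3 mod 26 = 11 -> 'L'.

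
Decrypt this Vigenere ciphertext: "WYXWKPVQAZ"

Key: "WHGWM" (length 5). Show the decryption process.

Step 1: Key 'WHGWM' has length 5. Extended key: WHGWMWHGWM
Step 2: Decrypt each position:
  W(22) - W(22) = 0 = A
  Y(24) - H(7) = 17 = R
  X(23) - G(6) = 17 = R
  W(22) - W(22) = 0 = A
  K(10) - M(12) = 24 = Y
  P(15) - W(22) = 19 = T
  V(21) - H(7) = 14 = O
  Q(16) - G(6) = 10 = K
  A(0) - W(22) = 4 = E
  Z(25) - M(12) = 13 = N
Plaintext: ARRAYTOKEN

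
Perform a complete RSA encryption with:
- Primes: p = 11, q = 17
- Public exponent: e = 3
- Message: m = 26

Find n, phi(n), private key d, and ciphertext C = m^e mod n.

Step 1: n = 11 * 17 = 187.
Step 2: phi(n) = (11-1)(17-1) = 10 * 16 = 160.
Step 3: Find d = 3^(-1) mod 160 = 107.
  Verify: 3 * 107 = 321 = 1 (mod 160).
Step 4: C = 26^3 mod 187 = 185.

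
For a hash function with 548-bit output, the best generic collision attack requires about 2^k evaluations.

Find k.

Step 1: The hash has a 548-bit output.
Step 2: Collision resistance means it should be infeasible to find any x != y with h(x) = h(y).
By the birthday bound, a generic collision search succeeds after about sqrt(2^548) = 2^(548/2) = 2^274 evaluations.
Step 3: Security level = 274 bits.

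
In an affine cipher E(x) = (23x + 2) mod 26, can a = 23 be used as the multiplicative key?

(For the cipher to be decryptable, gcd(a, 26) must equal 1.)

Step 1: Compute gcd(23, 26).
Step 2: gcd(23, 26) = 1.
Since gcd = 1, 23 is coprime with 26, so it is a valid key.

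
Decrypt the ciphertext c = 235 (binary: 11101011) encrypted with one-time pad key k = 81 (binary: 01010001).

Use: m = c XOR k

Step 1: XOR ciphertext with key:
  Ciphertext: 11101011
  Key:        01010001
  XOR:        10111010
Step 2: Plaintext = 10111010 = 186 in decimal.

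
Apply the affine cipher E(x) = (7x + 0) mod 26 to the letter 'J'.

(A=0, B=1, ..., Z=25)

Step 1: Convert 'J' to number: x = 9.
Step 2: E(9) = (7 * 9 + 0) mod 26 = 63 mod 26 = 11.
Step 3: Convert 11 back to letter: L.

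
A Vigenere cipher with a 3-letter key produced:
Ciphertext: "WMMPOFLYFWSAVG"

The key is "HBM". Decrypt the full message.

Step 1: Key 'HBM' has length 3. Extended key: HBMHBMHBMHBMHB
Step 2: Decrypt each position:
  W(22) - H(7) = 15 = P
  M(12) - B(1) = 11 = L
  M(12) - M(12) = 0 = A
  P(15) - H(7) = 8 = I
  O(14) - B(1) = 13 = N
  F(5) - M(12) = 19 = T
  L(11) - H(7) = 4 = E
  Y(24) - B(1) = 23 = X
  F(5) - M(12) = 19 = T
  W(22) - H(7) = 15 = P
  S(18) - B(1) = 17 = R
  A(0) - M(12) = 14 = O
  V(21) - H(7) = 14 = O
  G(6) - B(1) = 5 = F
Plaintext: PLAINTEXTPROOF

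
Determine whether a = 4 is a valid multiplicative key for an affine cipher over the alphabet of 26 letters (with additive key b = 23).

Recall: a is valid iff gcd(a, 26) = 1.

Step 1: Compute gcd(4, 26).
Step 2: gcd(4, 26) = 2.
Since gcd = 2 != 1, 4 shares a common factor with 26, so it cannot be used.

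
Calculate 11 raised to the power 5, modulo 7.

Step 1: Compute 11^5 mod 7 step by step, reducing modulo 7 at each step.
  11^1 mod 7 = 4
  11^2 mod 7 = (4 * 11) mod 7 = 2
  11^3 mod 7 = (2 * 11) mod 7 = 1
  11^4 mod 7 = (1 * 11) mod 7 = 4
  11^5 mod 7 = (4 * 11) mod 7 = 2
Step 2: Result = 2.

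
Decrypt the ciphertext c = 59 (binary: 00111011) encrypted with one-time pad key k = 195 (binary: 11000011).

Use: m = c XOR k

Step 1: XOR ciphertext with key:
  Ciphertext: 00111011
  Key:        11000011
  XOR:        11111000
Step 2: Plaintext = 11111000 = 248 in decimal.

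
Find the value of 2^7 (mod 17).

Step 1: Compute 2^7 mod 17 step by step, reducing modulo 17 at each step.
  2^1 mod 17 = 2
  2^2 mod 17 = (2 * 2) mod 17 = 4
  2^3 mod 17 = (4 * 2) mod 17 = 8
  2^4 mod 17 = (8 * 2) mod 17 = 16
  2^5 mod 17 = (16 * 2) mod 17 = 15
  2^6 mod 17 = (15 * 2) mod 17 = 13
  2^7 mod 17 = (13 * 2) mod 17 = 9
Step 2: Result = 9.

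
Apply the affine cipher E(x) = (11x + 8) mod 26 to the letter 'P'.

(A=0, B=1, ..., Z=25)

Step 1: Convert 'P' to number: x = 15.
Step 2: E(15) = (11 * 15 + 8) mod 26 = 173 mod 26 = 17.
Step 3: Convert 17 back to letter: R.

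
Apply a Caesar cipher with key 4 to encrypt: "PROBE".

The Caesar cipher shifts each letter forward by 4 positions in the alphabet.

Step 1: For each letter, shift forward by 4 positions (mod 26).
  P (position 15) -> position (15+4) mod 26 = 19 -> T
  R (position 17) -> position (17+4) mod 26 = 21 -> V
  O (position 14) -> position (14+4) mod 26 = 18 -> S
  B (position 1) -> position (1+4) mod 26 = 5 -> F
  E (position 4) -> position (4+4) mod 26 = 8 -> I
Result: TVSFI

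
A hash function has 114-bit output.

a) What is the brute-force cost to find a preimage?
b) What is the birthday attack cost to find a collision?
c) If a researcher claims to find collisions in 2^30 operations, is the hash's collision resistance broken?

Step 1: Preimage resistance requires brute-force of 2^114 operations.
Step 2: Collision resistance (birthday bound) = 2^(114/2) = 2^57.
Step 3: The claimed attack costs 2^30 operations.
Step 4: Since 2^30 < 2^57, the claimed attack beats the generic birthday bound, so collision resistance is broken.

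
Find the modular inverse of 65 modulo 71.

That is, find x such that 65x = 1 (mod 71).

Step 1: We need x such that 65 * x = 1 (mod 71).
Step 2: Using the extended Euclidean algorithm or trial:
  65 * 59 = 3835 = 54 * 71 + 1.
Step 3: Since 3835 mod 71 = 1, the inverse is x = 59.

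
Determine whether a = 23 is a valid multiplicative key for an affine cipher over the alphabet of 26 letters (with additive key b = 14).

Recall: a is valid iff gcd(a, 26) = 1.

Step 1: Compute gcd(23, 26).
Step 2: gcd(23, 26) = 1.
Since gcd = 1, 23 is coprime with 26, so it is a valid key.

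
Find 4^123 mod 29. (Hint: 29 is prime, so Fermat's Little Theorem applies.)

Step 1: Since 29 is prime, by Fermat's Little Theorem: 4^28 = 1 (mod 29).
Step 2: Reduce exponent: 123 mod 28 = 11.
Step 3: So 4^123 = 4^11 (mod 29).
Step 4: 4^11 mod 29 = 5.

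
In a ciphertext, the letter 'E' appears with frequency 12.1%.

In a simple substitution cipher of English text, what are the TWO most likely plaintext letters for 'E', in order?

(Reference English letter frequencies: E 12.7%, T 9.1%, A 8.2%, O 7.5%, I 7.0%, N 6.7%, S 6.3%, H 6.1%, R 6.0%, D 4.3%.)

Step 1: Observed frequency of 'E' is 12.1%.
Step 2: Compute distances to each reference frequency and sort:
  E (12.7%): difference = 0.6% <-- BEST
  T (9.1%): difference = 3.0% <-- RUNNER-UP
  A (8.2%): difference = 3.9%
  O (7.5%): difference = 4.6%
  I (7.0%): difference = 5.1%
Step 3: Most likely is 'E' (12.7%, diff 0.6%); second most likely is 'T' (9.1%, diff 3.0%).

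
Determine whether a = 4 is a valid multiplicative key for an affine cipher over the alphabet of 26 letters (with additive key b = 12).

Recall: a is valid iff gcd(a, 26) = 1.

Step 1: Compute gcd(4, 26).
Step 2: gcd(4, 26) = 2.
Since gcd = 2 != 1, 4 shares a common factor with 26, so it cannot be used.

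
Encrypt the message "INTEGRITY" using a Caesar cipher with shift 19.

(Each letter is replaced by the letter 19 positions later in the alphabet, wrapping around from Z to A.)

Step 1: For each letter, shift forward by 19 positions (mod 26).
  I (position 8) -> position (8+19) mod 26 = 1 -> B
  N (position 13) -> position (13+19) mod 26 = 6 -> G
  T (position 19) -> position (19+19) mod 26 = 12 -> M
  E (position 4) -> position (4+19) mod 26 = 23 -> X
  G (position 6) -> position (6+19) mod 26 = 25 -> Z
  R (position 17) -> position (17+19) mod 26 = 10 -> K
  I (position 8) -> position (8+19) mod 26 = 1 -> B
  T (position 19) -> position (19+19) mod 26 = 12 -> M
  Y (position 24) -> position (24+19) mod 26 = 17 -> R
Result: BGMXZKBMR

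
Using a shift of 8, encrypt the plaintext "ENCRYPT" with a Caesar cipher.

Step 1: For each letter, shift forward by 8 positions (mod 26).
  E (position 4) -> position (4+8) mod 26 = 12 -> M
  N (position 13) -> position (13+8) mod 26 = 21 -> V
  C (position 2) -> position (2+8) mod 26 = 10 -> K
  R (position 17) -> position (17+8) mod 26 = 25 -> Z
  Y (position 24) -> position (24+8) mod 26 = 6 -> G
  P (position 15) -> position (15+8) mod 26 = 23 -> X
  T (position 19) -> position (19+8) mod 26 = 1 -> B
Result: MVKZGXB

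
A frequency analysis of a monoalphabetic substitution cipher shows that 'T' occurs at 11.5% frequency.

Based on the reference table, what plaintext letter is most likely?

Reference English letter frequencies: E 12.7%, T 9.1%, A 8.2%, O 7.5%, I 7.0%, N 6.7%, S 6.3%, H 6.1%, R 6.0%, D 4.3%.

Step 1: The observed frequency is 11.5%.
Step 2: Compare with English frequencies:
  E: 12.7% (difference: 1.2%) <-- closest
  T: 9.1% (difference: 2.4%)
  A: 8.2% (difference: 3.3%)
  O: 7.5% (difference: 4.0%)
  I: 7.0% (difference: 4.5%)
  N: 6.7% (difference: 4.8%)
  S: 6.3% (difference: 5.2%)
  H: 6.1% (difference: 5.4%)
  R: 6.0% (difference: 5.5%)
  D: 4.3% (difference: 7.2%)
Step 3: 'T' most likely represents 'E' (frequency 12.7%).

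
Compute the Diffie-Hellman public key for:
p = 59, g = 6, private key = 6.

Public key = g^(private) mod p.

Step 1: A = g^a mod p = 6^6 mod 59.
  6^1 mod 59 = 6
  6^2 mod 59 = (6 * 6) mod 59 = 36
  6^3 mod 59 = (36 * 6) mod 59 = 39
  6^4 mod 59 = (39 * 6) mod 59 = 57
  6^5 mod 59 = (57 * 6) mod 59 = 47
  6^6 mod 59 = (47 * 6) mod 59 = 46
Result: A = 46.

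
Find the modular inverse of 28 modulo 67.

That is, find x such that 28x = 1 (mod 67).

Step 1: We need x such that 28 * x = 1 (mod 67).
Step 2: Using the extended Euclidean algorithm or trial:
  28 * 12 = 336 = 5 * 67 + 1.
Step 3: Since 336 mod 67 = 1, the inverse is x = 12.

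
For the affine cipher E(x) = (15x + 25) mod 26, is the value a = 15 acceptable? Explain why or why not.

Step 1: Compute gcd(15, 26).
Step 2: gcd(15, 26) = 1.
Since gcd = 1, 15 is coprime with 26, so it is a valid key.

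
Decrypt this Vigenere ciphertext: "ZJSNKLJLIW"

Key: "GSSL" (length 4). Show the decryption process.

Step 1: Key 'GSSL' has length 4. Extended key: GSSLGSSLGS
Step 2: Decrypt each position:
  Z(25) - G(6) = 19 = T
  J(9) - S(18) = 17 = R
  S(18) - S(18) = 0 = A
  N(13) - L(11) = 2 = C
  K(10) - G(6) = 4 = E
  L(11) - S(18) = 19 = T
  J(9) - S(18) = 17 = R
  L(11) - L(11) = 0 = A
  I(8) - G(6) = 2 = C
  W(22) - S(18) = 4 = E
Plaintext: TRACETRACE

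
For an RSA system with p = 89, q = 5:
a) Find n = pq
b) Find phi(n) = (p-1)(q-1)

Step 1: n = p * q = 89 * 5 = 445.
Step 2: phi(n) = (p-1)(q-1) = 88 * 4 = 352.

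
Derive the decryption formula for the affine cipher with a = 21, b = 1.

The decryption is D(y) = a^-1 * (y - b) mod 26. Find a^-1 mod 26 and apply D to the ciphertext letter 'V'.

Step 1: Find a^-1, the modular inverse of 21 mod 26.
Step 2: We need 21 * a^-1 = 1 (mod 26).
Step 3: 21 * 5 = 105 = 4 * 26 + 1, so a^-1 = 5.
Step 4: D(y) = 5(y - 1) mod 26.
Step 5: Apply to 'V' (y = 21): D(21) = 5 * (21 - 1) mod 26 = 5 * 20 mod 26 = 22 -> 'W'.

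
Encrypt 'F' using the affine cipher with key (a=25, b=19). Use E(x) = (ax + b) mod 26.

Step 1: Convert 'F' to number: x = 5.
Step 2: E(5) = (25 * 5 + 19) mod 26 = 144 mod 26 = 14.
Step 3: Convert 14 back to letter: O.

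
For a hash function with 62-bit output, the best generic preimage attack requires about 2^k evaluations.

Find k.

Step 1: The hash has a 62-bit output.
Step 2: Preimage resistance means: given a digest h(x), it should be infeasible to find any input that hashes to it.
With a 62-bit output there are 2^62 possible digests, so a generic brute-force preimage search costs about 2^62 evaluations.
Step 3: Security level = 62 bits.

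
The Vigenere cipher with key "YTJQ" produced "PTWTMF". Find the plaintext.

Step 1: Extend key: YTJQYT
Step 2: Decrypt each letter (c - k) mod 26:
  P(15) - Y(24) = (15-24) mod 26 = 17 = R
  T(19) - T(19) = (19-19) mod 26 = 0 = A
  W(22) - J(9) = (22-9) mod 26 = 13 = N
  T(19) - Q(16) = (19-16) mod 26 = 3 = D
  M(12) - Y(24) = (12-24) mod 26 = 14 = O
  F(5) - T(19) = (5-19) mod 26 = 12 = M
Plaintext: RANDOM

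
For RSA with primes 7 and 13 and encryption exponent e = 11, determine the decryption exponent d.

Step 1: n = 7 * 13 = 91.
Step 2: phi(n) = 6 * 12 = 72.
Step 3: Find d such that 11 * d = 1 (mod 72).
Step 4: d = 11^(-1) mod 72 = 59.
Verification: 11 * 59 = 649 = 9 * 72 + 1.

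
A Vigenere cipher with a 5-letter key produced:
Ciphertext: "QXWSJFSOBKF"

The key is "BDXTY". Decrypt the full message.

Step 1: Key 'BDXTY' has length 5. Extended key: BDXTYBDXTYB
Step 2: Decrypt each position:
  Q(16) - B(1) = 15 = P
  X(23) - D(3) = 20 = U
  W(22) - X(23) = 25 = Z
  S(18) - T(19) = 25 = Z
  J(9) - Y(24) = 11 = L
  F(5) - B(1) = 4 = E
  S(18) - D(3) = 15 = P
  O(14) - X(23) = 17 = R
  B(1) - T(19) = 8 = I
  K(10) - Y(24) = 12 = M
  F(5) - B(1) = 4 = E
Plaintext: PUZZLEPRIME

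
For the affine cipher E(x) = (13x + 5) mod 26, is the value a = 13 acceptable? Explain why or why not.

Step 1: Compute gcd(13, 26).
Step 2: gcd(13, 26) = 13.
Since gcd = 13 != 1, 13 shares a common factor with 26, so it cannot be used.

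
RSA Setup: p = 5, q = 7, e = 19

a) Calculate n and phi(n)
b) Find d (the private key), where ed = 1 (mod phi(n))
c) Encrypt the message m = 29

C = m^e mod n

Step 1: n = 5 * 7 = 35.
Step 2: phi(n) = (5-1)(7-1) = 4 * 6 = 24.
Step 3: Find d = 19^(-1) mod 24 = 19.
  Verify: 19 * 19 = 361 = 1 (mod 24).
Step 4: C = 29^19 mod 35 = 29.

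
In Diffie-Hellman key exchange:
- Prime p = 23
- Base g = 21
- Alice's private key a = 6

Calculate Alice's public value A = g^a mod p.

Step 1: A = g^a mod p = 21^6 mod 23.
  21^1 mod 23 = 21
  21^2 mod 23 = (21 * 21) mod 23 = 4
  21^3 mod 23 = (4 * 21) mod 23 = 15
  21^4 mod 23 = (15 * 21) mod 23 = 16
  21^5 mod 23 = (16 * 21) mod 23 = 14
  21^6 mod 23 = (14 * 21) mod 23 = 18
Result: A = 18.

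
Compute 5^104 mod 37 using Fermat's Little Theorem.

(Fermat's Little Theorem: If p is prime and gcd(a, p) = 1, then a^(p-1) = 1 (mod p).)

Step 1: Since 37 is prime, by Fermat's Little Theorem: 5^36 = 1 (mod 37).
Step 2: Reduce exponent: 104 mod 36 = 32.
Step 3: So 5^104 = 5^32 (mod 37).
Step 4: 5^32 mod 37 = 9.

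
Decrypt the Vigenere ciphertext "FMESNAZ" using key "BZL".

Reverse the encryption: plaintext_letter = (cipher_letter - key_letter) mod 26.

Step 1: Extend key: BZLBZLB
Step 2: Decrypt each letter (c - k) mod 26:
  F(5) - B(1) = (5-1) mod 26 = 4 = E
  M(12) - Z(25) = (12-25) mod 26 = 13 = N
  E(4) - L(11) = (4-11) mod 26 = 19 = T
  S(18) - B(1) = (18-1) mod 26 = 17 = R
  N(13) - Z(25) = (13-25) mod 26 = 14 = O
  A(0) - L(11) = (0-11) mod 26 = 15 = P
  Z(25) - B(1) = (25-1) mod 26 = 24 = Y
Plaintext: ENTROPY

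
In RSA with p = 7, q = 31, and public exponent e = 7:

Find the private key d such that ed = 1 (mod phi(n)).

Step 1: n = 7 * 31 = 217.
Step 2: phi(n) = 6 * 30 = 180.
Step 3: Find d such that 7 * d = 1 (mod 180).
Step 4: d = 7^(-1) mod 180 = 103.
Verification: 7 * 103 = 721 = 4 * 180 + 1.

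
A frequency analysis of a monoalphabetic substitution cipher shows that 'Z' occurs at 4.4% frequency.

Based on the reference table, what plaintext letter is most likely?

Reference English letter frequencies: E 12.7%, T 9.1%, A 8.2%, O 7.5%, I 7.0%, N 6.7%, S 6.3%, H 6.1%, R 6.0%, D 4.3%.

Step 1: The observed frequency is 4.4%.
Step 2: Compare with English frequencies:
  E: 12.7% (difference: 8.3%)
  T: 9.1% (difference: 4.7%)
  A: 8.2% (difference: 3.8%)
  O: 7.5% (difference: 3.1%)
  I: 7.0% (difference: 2.6%)
  N: 6.7% (difference: 2.3%)
  S: 6.3% (difference: 1.9%)
  H: 6.1% (difference: 1.7%)
  R: 6.0% (difference: 1.6%)
  D: 4.3% (difference: 0.1%) <-- closest
Step 3: 'Z' most likely represents 'D' (frequency 4.3%).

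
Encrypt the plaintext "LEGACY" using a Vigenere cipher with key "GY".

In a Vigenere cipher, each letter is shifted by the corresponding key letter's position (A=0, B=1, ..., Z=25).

Step 1: Repeat key to match plaintext length:
  Plaintext: LEGACY
  Key:       GYGYGY
Step 2: Encrypt each letter:
  L(11) + G(6) = (11+6) mod 26 = 17 = R
  E(4) + Y(24) = (4+24) mod 26 = 2 = C
  G(6) + G(6) = (6+6) mod 26 = 12 = M
  A(0) + Y(24) = (0+24) mod 26 = 24 = Y
  C(2) + G(6) = (2+6) mod 26 = 8 = I
  Y(24) + Y(24) = (24+24) mod 26 = 22 = W
Ciphertext: RCMYIW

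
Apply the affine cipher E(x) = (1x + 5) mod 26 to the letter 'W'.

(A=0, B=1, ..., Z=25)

Step 1: Convert 'W' to number: x = 22.
Step 2: E(22) = (1 * 22 + 5) mod 26 = 27 mod 26 = 1.
Step 3: Convert 1 back to letter: B.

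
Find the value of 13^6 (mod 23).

Step 1: Compute 13^6 mod 23 step by step, reducing modulo 23 at each step.
  13^1 mod 23 = 13
  13^2 mod 23 = (13 * 13) mod 23 = 8
  13^3 mod 23 = (8 * 13) mod 23 = 12
  13^4 mod 23 = (12 * 13) mod 23 = 18
  13^5 mod 23 = (18 * 13) mod 23 = 4
  13^6 mod 23 = (4 * 13) mod 23 = 6
Step 2: Result = 6.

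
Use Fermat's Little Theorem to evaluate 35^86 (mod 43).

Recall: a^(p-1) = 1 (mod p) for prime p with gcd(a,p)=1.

Step 1: Since 43 is prime, by Fermat's Little Theorem: 35^42 = 1 (mod 43).
Step 2: Reduce exponent: 86 mod 42 = 2.
Step 3: So 35^86 = 35^2 (mod 43).
Step 4: 35^2 mod 43 = 21.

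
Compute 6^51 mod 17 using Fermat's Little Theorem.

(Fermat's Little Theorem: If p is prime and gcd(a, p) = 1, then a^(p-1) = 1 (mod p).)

Step 1: Since 17 is prime, by Fermat's Little Theorem: 6^16 = 1 (mod 17).
Step 2: Reduce exponent: 51 mod 16 = 3.
Step 3: So 6^51 = 6^3 (mod 17).
Step 4: 6^3 mod 17 = 12.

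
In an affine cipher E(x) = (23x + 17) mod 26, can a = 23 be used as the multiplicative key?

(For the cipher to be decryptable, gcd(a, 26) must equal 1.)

Step 1: Compute gcd(23, 26).
Step 2: gcd(23, 26) = 1.
Since gcd = 1, 23 is coprime with 26, so it is a valid key.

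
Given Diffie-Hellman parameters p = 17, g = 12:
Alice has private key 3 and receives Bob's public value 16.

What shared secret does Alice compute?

Step 1: s = B^a mod p = 16^3 mod 17.
  16^1 mod 17 = 16
  16^2 mod 17 = (16 * 16) mod 17 = 1
  16^3 mod 17 = (1 * 16) mod 17 = 16
Result: shared secret = 16.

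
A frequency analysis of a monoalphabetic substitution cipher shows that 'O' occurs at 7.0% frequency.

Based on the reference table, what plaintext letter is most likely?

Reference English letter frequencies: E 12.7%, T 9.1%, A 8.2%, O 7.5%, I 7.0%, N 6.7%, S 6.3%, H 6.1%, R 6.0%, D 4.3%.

Step 1: The observed frequency is 7.0%.
Step 2: Compare with English frequencies:
  E: 12.7% (difference: 5.7%)
  T: 9.1% (difference: 2.1%)
  A: 8.2% (difference: 1.2%)
  O: 7.5% (difference: 0.5%)
  I: 7.0% (difference: 0.0%) <-- closest
  N: 6.7% (difference: 0.3%)
  S: 6.3% (difference: 0.7%)
  H: 6.1% (difference: 0.9%)
  R: 6.0% (difference: 1.0%)
  D: 4.3% (difference: 2.7%)
Step 3: 'O' most likely represents 'I' (frequency 7.0%).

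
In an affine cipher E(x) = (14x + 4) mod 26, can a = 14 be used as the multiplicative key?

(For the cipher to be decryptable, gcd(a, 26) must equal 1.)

Step 1: Compute gcd(14, 26).
Step 2: gcd(14, 26) = 2.
Since gcd = 2 != 1, 14 shares a common factor with 26, so it cannot be used.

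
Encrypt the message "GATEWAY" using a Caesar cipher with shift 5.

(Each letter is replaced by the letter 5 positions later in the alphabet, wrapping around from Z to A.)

Step 1: For each letter, shift forward by 5 positions (mod 26).
  G (position 6) -> position (6+5) mod 26 = 11 -> L
  A (position 0) -> position (0+5) mod 26 = 5 -> F
  T (position 19) -> position (19+5) mod 26 = 24 -> Y
  E (position 4) -> position (4+5) mod 26 = 9 -> J
  W (position 22) -> position (22+5) mod 26 = 1 -> B
  A (position 0) -> position (0+5) mod 26 = 5 -> F
  Y (position 24) -> position (24+5) mod 26 = 3 -> D
Result: LFYJBFD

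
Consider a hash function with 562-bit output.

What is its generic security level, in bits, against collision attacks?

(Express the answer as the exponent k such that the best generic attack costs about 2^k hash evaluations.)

Step 1: The hash has a 562-bit output.
Step 2: Collision resistance means it should be infeasible to find any x != y with h(x) = h(y).
By the birthday bound, a generic collision search succeeds after about sqrt(2^562) = 2^(562/2) = 2^281 evaluations.
Step 3: Security level = 281 bits.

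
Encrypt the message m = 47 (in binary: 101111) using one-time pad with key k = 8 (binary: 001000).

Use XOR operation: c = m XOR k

Step 1: Write out the XOR operation bit by bit:
  Message: 101111
  Key:     001000
  XOR:     100111
Step 2: Convert to decimal: 100111 = 39.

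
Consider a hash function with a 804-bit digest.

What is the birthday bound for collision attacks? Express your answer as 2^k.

Step 1: The birthday paradox gives collision probability ~50% after sqrt(2^n) = 2^(n/2) hashes.
Step 2: For 804-bit output: 2^(804/2) = 2^402.
Step 3: Approximately 2^402 hash computations needed.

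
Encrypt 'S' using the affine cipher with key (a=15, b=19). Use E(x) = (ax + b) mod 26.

Step 1: Convert 'S' to number: x = 18.
Step 2: E(18) = (15 * 18 + 19) mod 26 = 289 mod 26 = 3.
Step 3: Convert 3 back to letter: D.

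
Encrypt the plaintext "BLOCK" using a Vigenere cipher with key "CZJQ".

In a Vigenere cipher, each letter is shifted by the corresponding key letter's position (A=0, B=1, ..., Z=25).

Step 1: Repeat key to match plaintext length:
  Plaintext: BLOCK
  Key:       CZJQC
Step 2: Encrypt each letter:
  B(1) + C(2) = (1+2) mod 26 = 3 = D
  L(11) + Z(25) = (11+25) mod 26 = 10 = K
  O(14) + J(9) = (14+9) mod 26 = 23 = X
  C(2) + Q(16) = (2+16) mod 26 = 18 = S
  K(10) + C(2) = (10+2) mod 26 = 12 = M
Ciphertext: DKXSM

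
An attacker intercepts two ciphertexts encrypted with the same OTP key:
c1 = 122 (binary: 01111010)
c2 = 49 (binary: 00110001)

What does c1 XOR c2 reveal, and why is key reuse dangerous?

Step 1: c1 XOR c2 = (m1 XOR k) XOR (m2 XOR k).
Step 2: By XOR associativity/commutativity: = m1 XOR m2 XOR k XOR k = m1 XOR m2.
Step 3: 01111010 XOR 00110001 = 01001011 = 75.
Step 4: The key cancels out! An attacker learns m1 XOR m2 = 75, revealing the relationship between plaintexts.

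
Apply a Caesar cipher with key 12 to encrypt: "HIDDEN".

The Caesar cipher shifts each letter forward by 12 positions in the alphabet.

Step 1: For each letter, shift forward by 12 positions (mod 26).
  H (position 7) -> position (7+12) mod 26 = 19 -> T
  I (position 8) -> position (8+12) mod 26 = 20 -> U
  D (position 3) -> position (3+12) mod 26 = 15 -> P
  D (position 3) -> position (3+12) mod 26 = 15 -> P
  E (position 4) -> position (4+12) mod 26 = 16 -> Q
  N (position 13) -> position (13+12) mod 26 = 25 -> Z
Result: TUPPQZ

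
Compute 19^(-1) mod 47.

Step 1: We need x such that 19 * x = 1 (mod 47).
Step 2: Using the extended Euclidean algorithm or trial:
  19 * 5 = 95 = 2 * 47 + 1.
Step 3: Since 95 mod 47 = 1, the inverse is x = 5.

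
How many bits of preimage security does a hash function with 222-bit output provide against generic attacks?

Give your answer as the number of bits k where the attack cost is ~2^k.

Step 1: The hash has a 222-bit output.
Step 2: Preimage resistance means: given a digest h(x), it should be infeasible to find any input that hashes to it.
With a 222-bit output there are 2^222 possible digests, so a generic brute-force preimage search costs about 2^222 evaluations.
Step 3: Security level = 222 bits.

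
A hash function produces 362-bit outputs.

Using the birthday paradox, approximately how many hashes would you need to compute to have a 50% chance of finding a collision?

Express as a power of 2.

Step 1: The birthday paradox gives collision probability ~50% after sqrt(2^n) = 2^(n/2) hashes.
Step 2: For 362-bit output: 2^(362/2) = 2^181.
Step 3: Approximately 2^181 hash computations needed.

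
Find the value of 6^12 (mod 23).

Step 1: Compute 6^12 mod 23 step by step, reducing modulo 23 at each step.
  6^1 mod 23 = 6
  6^2 mod 23 = (6 * 6) mod 23 = 13
  6^3 mod 23 = (13 * 6) mod 23 = 9
  6^4 mod 23 = (9 * 6) mod 23 = 8
  6^5 mod 23 = (8 * 6) mod 23 = 2
  6^6 mod 23 = (2 * 6) mod 23 = 12
  6^7 mod 23 = (12 * 6) mod 23 = 3
  6^8 mod 23 = (3 * 6) mod 23 = 18
  6^9 mod 23 = (18 * 6) mod 23 = 16
  6^10 mod 23 = (16 * 6) mod 23 = 4
  6^11 mod 23 = (4 * 6) mod 23 = 1
  6^12 mod 23 = (1 * 6) mod 23 = 6
Step 2: Result = 6.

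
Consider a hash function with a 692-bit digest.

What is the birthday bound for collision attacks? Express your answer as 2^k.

Step 1: The birthday paradox gives collision probability ~50% after sqrt(2^n) = 2^(n/2) hashes.
Step 2: For 692-bit output: 2^(692/2) = 2^346.
Step 3: Approximately 2^346 hash computations needed.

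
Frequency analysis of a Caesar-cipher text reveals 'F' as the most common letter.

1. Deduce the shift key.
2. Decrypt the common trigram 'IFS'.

Step 1: In English, 'E' is the most frequent letter (12.7%).
Step 2: The most frequent ciphertext letter is 'F' (position 5).
Step 3: Shift = (5 - 4) mod 26 = 1.
Step 4: Decrypt 'IFS' by shifting back 1:
  I -> H
  F -> E
  S -> R
Step 5: 'IFS' decrypts to 'HER'.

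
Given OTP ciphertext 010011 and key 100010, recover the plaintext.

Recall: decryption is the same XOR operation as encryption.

Step 1: XOR ciphertext with key:
  Ciphertext: 010011
  Key:        100010
  XOR:        110001
Step 2: Plaintext = 110001 = 49 in decimal.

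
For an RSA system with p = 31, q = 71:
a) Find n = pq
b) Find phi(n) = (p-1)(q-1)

Step 1: n = p * q = 31 * 71 = 2201.
Step 2: phi(n) = (p-1)(q-1) = 30 * 70 = 2100.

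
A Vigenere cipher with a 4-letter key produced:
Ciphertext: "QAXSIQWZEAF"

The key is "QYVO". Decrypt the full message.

Step 1: Key 'QYVO' has length 4. Extended key: QYVOQYVOQYV
Step 2: Decrypt each position:
  Q(16) - Q(16) = 0 = A
  A(0) - Y(24) = 2 = C
  X(23) - V(21) = 2 = C
  S(18) - O(14) = 4 = E
  I(8) - Q(16) = 18 = S
  Q(16) - Y(24) = 18 = S
  W(22) - V(21) = 1 = B
  Z(25) - O(14) = 11 = L
  E(4) - Q(16) = 14 = O
  A(0) - Y(24) = 2 = C
  F(5) - V(21) = 10 = K
Plaintext: ACCESSBLOCK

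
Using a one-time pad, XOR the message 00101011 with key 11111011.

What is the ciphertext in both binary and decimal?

Step 1: Write out the XOR operation bit by bit:
  Message: 00101011
  Key:     11111011
  XOR:     11010000
Step 2: Convert to decimal: 11010000 = 208.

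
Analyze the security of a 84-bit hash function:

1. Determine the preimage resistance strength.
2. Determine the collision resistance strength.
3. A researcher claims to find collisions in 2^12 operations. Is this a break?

Step 1: Preimage resistance requires brute-force of 2^84 operations.
Step 2: Collision resistance (birthday bound) = 2^(84/2) = 2^42.
Step 3: The claimed attack costs 2^12 operations.
Step 4: Since 2^12 < 2^42, the claimed attack beats the generic birthday bound, so collision resistance is broken.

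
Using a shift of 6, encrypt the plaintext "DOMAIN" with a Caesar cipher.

Step 1: For each letter, shift forward by 6 positions (mod 26).
  D (position 3) -> position (3+6) mod 26 = 9 -> J
  O (position 14) -> position (14+6) mod 26 = 20 -> U
  M (position 12) -> position (12+6) mod 26 = 18 -> S
  A (position 0) -> position (0+6) mod 26 = 6 -> G
  I (position 8) -> position (8+6) mod 26 = 14 -> O
  N (position 13) -> position (13+6) mod 26 = 19 -> T
Result: JUSGOT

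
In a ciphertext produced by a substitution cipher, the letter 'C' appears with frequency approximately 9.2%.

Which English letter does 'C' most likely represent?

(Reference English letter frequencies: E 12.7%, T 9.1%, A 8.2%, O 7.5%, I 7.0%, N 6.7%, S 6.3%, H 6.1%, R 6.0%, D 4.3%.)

Step 1: The observed frequency is 9.2%.
Step 2: Compare with English frequencies:
  E: 12.7% (difference: 3.5%)
  T: 9.1% (difference: 0.1%) <-- closest
  A: 8.2% (difference: 1.0%)
  O: 7.5% (difference: 1.7%)
  I: 7.0% (difference: 2.2%)
  N: 6.7% (difference: 2.5%)
  S: 6.3% (difference: 2.9%)
  H: 6.1% (difference: 3.1%)
  R: 6.0% (difference: 3.2%)
  D: 4.3% (difference: 4.9%)
Step 3: 'C' most likely represents 'T' (frequency 9.1%).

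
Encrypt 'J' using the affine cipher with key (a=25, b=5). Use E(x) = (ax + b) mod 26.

Step 1: Convert 'J' to number: x = 9.
Step 2: E(9) = (25 * 9 + 5) mod 26 = 230 mod 26 = 22.
Step 3: Convert 22 back to letter: W.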